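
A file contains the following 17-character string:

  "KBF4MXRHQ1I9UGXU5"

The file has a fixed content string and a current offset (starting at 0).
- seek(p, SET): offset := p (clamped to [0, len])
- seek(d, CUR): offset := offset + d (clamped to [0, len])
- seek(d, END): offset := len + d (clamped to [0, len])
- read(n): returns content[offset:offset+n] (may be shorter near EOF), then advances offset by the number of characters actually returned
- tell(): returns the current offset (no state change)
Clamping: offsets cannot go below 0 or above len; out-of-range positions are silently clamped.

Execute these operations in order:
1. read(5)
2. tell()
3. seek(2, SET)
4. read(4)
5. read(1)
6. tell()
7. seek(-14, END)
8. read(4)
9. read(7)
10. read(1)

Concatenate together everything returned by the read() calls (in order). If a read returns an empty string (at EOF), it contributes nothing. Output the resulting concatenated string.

Answer: KBF4MF4MXR4MXRHQ1I9UGX

Derivation:
After 1 (read(5)): returned 'KBF4M', offset=5
After 2 (tell()): offset=5
After 3 (seek(2, SET)): offset=2
After 4 (read(4)): returned 'F4MX', offset=6
After 5 (read(1)): returned 'R', offset=7
After 6 (tell()): offset=7
After 7 (seek(-14, END)): offset=3
After 8 (read(4)): returned '4MXR', offset=7
After 9 (read(7)): returned 'HQ1I9UG', offset=14
After 10 (read(1)): returned 'X', offset=15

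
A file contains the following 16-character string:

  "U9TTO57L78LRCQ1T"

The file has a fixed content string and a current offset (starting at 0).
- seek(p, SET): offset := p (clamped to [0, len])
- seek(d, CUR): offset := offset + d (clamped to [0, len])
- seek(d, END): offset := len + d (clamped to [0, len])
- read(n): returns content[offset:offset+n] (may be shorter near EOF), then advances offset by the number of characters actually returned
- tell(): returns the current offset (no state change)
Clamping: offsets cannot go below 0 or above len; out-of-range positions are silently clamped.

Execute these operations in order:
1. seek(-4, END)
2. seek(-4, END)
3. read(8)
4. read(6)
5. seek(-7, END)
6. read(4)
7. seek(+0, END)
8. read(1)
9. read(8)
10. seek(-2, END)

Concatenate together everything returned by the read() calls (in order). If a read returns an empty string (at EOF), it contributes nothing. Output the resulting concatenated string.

After 1 (seek(-4, END)): offset=12
After 2 (seek(-4, END)): offset=12
After 3 (read(8)): returned 'CQ1T', offset=16
After 4 (read(6)): returned '', offset=16
After 5 (seek(-7, END)): offset=9
After 6 (read(4)): returned '8LRC', offset=13
After 7 (seek(+0, END)): offset=16
After 8 (read(1)): returned '', offset=16
After 9 (read(8)): returned '', offset=16
After 10 (seek(-2, END)): offset=14

Answer: CQ1T8LRC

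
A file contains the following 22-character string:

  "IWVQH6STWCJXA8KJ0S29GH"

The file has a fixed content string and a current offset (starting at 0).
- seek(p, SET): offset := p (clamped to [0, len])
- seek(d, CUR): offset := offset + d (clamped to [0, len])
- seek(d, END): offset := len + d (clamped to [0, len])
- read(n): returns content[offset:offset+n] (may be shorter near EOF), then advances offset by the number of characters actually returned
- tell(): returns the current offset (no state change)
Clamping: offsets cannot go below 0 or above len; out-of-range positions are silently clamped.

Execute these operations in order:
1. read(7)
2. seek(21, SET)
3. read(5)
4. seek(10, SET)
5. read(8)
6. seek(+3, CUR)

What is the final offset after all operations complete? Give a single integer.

Answer: 21

Derivation:
After 1 (read(7)): returned 'IWVQH6S', offset=7
After 2 (seek(21, SET)): offset=21
After 3 (read(5)): returned 'H', offset=22
After 4 (seek(10, SET)): offset=10
After 5 (read(8)): returned 'JXA8KJ0S', offset=18
After 6 (seek(+3, CUR)): offset=21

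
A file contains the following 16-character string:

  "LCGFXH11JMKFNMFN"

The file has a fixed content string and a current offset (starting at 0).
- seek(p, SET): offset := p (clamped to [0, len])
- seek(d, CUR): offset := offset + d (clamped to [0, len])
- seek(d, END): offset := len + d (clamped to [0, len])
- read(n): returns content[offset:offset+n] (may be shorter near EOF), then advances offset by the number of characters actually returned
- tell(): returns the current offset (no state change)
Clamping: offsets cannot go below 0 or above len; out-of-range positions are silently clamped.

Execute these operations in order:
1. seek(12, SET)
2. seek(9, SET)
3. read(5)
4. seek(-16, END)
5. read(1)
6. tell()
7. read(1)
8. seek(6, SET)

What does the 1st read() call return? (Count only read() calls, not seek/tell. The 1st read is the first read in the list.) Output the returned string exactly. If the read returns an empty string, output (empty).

Answer: MKFNM

Derivation:
After 1 (seek(12, SET)): offset=12
After 2 (seek(9, SET)): offset=9
After 3 (read(5)): returned 'MKFNM', offset=14
After 4 (seek(-16, END)): offset=0
After 5 (read(1)): returned 'L', offset=1
After 6 (tell()): offset=1
After 7 (read(1)): returned 'C', offset=2
After 8 (seek(6, SET)): offset=6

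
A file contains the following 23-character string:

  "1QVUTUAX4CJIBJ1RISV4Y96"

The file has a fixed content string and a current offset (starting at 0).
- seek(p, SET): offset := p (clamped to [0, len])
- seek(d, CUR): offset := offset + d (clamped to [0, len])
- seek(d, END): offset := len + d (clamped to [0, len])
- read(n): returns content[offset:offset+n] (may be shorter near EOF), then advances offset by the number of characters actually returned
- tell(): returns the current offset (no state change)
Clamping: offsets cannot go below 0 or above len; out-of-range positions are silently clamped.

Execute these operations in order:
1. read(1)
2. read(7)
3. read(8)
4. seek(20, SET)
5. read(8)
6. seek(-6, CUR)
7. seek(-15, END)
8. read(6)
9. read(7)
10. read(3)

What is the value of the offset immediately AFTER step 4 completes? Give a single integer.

After 1 (read(1)): returned '1', offset=1
After 2 (read(7)): returned 'QVUTUAX', offset=8
After 3 (read(8)): returned '4CJIBJ1R', offset=16
After 4 (seek(20, SET)): offset=20

Answer: 20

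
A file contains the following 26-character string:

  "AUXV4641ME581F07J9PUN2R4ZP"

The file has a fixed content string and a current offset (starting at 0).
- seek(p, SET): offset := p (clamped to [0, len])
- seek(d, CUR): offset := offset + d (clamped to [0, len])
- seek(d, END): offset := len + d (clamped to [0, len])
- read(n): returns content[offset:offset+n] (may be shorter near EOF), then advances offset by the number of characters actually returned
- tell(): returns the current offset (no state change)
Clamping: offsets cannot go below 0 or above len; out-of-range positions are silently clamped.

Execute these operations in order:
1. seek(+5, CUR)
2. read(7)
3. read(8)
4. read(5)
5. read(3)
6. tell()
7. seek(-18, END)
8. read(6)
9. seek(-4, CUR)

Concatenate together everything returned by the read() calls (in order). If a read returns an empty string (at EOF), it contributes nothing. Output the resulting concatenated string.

After 1 (seek(+5, CUR)): offset=5
After 2 (read(7)): returned '641ME58', offset=12
After 3 (read(8)): returned '1F07J9PU', offset=20
After 4 (read(5)): returned 'N2R4Z', offset=25
After 5 (read(3)): returned 'P', offset=26
After 6 (tell()): offset=26
After 7 (seek(-18, END)): offset=8
After 8 (read(6)): returned 'ME581F', offset=14
After 9 (seek(-4, CUR)): offset=10

Answer: 641ME581F07J9PUN2R4ZPME581F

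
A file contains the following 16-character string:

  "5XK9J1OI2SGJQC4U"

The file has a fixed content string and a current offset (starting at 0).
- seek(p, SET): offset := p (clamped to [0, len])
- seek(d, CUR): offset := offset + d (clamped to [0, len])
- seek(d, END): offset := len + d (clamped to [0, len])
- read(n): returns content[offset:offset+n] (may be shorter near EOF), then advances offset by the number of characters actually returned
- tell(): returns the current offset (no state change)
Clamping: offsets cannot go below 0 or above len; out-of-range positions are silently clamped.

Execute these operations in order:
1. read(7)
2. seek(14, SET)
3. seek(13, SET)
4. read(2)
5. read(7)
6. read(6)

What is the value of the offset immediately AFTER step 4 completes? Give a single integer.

After 1 (read(7)): returned '5XK9J1O', offset=7
After 2 (seek(14, SET)): offset=14
After 3 (seek(13, SET)): offset=13
After 4 (read(2)): returned 'C4', offset=15

Answer: 15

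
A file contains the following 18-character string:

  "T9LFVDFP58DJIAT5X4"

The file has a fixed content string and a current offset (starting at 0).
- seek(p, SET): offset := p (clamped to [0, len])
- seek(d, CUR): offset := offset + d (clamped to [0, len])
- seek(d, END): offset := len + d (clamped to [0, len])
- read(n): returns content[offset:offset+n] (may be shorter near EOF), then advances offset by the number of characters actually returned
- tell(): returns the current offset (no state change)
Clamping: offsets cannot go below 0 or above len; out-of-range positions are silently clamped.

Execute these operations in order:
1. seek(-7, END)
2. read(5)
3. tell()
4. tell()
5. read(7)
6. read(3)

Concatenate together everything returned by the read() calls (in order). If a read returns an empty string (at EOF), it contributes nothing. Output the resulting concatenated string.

Answer: JIAT5X4

Derivation:
After 1 (seek(-7, END)): offset=11
After 2 (read(5)): returned 'JIAT5', offset=16
After 3 (tell()): offset=16
After 4 (tell()): offset=16
After 5 (read(7)): returned 'X4', offset=18
After 6 (read(3)): returned '', offset=18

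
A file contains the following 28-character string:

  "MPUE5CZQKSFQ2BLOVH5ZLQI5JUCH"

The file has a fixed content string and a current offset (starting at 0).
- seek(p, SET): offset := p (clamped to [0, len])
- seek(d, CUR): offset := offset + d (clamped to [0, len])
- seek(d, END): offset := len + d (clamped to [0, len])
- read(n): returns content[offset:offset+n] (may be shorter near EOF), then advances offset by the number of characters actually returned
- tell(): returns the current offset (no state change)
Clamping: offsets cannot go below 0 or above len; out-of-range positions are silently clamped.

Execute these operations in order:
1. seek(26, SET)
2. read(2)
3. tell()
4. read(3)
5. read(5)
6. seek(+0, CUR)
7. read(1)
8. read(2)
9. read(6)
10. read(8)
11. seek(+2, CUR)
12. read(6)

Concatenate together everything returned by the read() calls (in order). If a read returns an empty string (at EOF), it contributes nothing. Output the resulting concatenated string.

Answer: CH

Derivation:
After 1 (seek(26, SET)): offset=26
After 2 (read(2)): returned 'CH', offset=28
After 3 (tell()): offset=28
After 4 (read(3)): returned '', offset=28
After 5 (read(5)): returned '', offset=28
After 6 (seek(+0, CUR)): offset=28
After 7 (read(1)): returned '', offset=28
After 8 (read(2)): returned '', offset=28
After 9 (read(6)): returned '', offset=28
After 10 (read(8)): returned '', offset=28
After 11 (seek(+2, CUR)): offset=28
After 12 (read(6)): returned '', offset=28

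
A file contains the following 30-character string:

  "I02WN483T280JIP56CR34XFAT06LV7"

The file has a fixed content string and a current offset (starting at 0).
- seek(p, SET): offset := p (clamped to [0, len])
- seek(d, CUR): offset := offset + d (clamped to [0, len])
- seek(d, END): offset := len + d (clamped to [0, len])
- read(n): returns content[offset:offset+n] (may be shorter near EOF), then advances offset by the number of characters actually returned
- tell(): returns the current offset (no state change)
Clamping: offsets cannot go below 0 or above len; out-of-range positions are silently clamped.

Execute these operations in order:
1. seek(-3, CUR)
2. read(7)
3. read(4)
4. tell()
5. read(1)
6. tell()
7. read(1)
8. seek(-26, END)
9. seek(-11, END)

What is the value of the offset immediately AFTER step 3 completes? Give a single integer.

After 1 (seek(-3, CUR)): offset=0
After 2 (read(7)): returned 'I02WN48', offset=7
After 3 (read(4)): returned '3T28', offset=11

Answer: 11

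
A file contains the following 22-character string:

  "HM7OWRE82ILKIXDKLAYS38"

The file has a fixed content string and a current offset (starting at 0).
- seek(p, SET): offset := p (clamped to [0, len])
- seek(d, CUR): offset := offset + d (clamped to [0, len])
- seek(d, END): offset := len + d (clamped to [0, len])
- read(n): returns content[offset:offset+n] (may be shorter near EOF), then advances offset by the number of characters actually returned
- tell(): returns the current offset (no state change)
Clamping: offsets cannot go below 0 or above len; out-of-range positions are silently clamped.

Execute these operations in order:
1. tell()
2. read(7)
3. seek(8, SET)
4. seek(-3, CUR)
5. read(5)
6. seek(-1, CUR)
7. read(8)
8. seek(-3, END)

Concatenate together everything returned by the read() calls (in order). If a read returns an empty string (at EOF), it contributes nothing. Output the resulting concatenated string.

After 1 (tell()): offset=0
After 2 (read(7)): returned 'HM7OWRE', offset=7
After 3 (seek(8, SET)): offset=8
After 4 (seek(-3, CUR)): offset=5
After 5 (read(5)): returned 'RE82I', offset=10
After 6 (seek(-1, CUR)): offset=9
After 7 (read(8)): returned 'ILKIXDKL', offset=17
After 8 (seek(-3, END)): offset=19

Answer: HM7OWRERE82IILKIXDKL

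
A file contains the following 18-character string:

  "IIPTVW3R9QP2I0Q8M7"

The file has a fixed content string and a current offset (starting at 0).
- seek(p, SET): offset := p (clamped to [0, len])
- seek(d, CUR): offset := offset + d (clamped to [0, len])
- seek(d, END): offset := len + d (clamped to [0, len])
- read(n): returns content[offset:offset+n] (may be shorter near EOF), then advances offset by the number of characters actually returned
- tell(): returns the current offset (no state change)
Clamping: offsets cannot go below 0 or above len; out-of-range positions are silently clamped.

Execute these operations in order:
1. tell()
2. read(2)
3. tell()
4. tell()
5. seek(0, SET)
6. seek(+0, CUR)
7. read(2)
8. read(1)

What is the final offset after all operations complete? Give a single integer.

After 1 (tell()): offset=0
After 2 (read(2)): returned 'II', offset=2
After 3 (tell()): offset=2
After 4 (tell()): offset=2
After 5 (seek(0, SET)): offset=0
After 6 (seek(+0, CUR)): offset=0
After 7 (read(2)): returned 'II', offset=2
After 8 (read(1)): returned 'P', offset=3

Answer: 3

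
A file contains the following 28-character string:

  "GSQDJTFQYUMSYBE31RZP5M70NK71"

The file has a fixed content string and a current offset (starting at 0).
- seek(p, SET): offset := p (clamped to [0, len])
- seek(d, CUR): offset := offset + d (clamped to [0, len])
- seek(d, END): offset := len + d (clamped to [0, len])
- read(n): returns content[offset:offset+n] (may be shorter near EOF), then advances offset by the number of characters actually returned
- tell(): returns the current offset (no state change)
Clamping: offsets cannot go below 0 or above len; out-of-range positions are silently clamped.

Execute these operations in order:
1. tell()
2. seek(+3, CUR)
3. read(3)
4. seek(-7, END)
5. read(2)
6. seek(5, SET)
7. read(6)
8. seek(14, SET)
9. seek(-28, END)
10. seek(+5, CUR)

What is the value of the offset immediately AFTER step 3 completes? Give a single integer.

Answer: 6

Derivation:
After 1 (tell()): offset=0
After 2 (seek(+3, CUR)): offset=3
After 3 (read(3)): returned 'DJT', offset=6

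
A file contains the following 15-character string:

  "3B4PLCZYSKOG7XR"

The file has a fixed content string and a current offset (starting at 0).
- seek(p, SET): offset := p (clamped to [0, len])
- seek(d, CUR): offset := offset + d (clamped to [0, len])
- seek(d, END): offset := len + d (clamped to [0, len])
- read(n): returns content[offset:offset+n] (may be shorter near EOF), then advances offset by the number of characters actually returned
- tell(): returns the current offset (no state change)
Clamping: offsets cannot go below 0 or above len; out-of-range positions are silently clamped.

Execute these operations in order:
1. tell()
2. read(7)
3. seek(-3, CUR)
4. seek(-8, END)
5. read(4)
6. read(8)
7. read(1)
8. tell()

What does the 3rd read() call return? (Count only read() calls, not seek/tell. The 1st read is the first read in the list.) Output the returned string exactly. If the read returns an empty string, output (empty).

Answer: G7XR

Derivation:
After 1 (tell()): offset=0
After 2 (read(7)): returned '3B4PLCZ', offset=7
After 3 (seek(-3, CUR)): offset=4
After 4 (seek(-8, END)): offset=7
After 5 (read(4)): returned 'YSKO', offset=11
After 6 (read(8)): returned 'G7XR', offset=15
After 7 (read(1)): returned '', offset=15
After 8 (tell()): offset=15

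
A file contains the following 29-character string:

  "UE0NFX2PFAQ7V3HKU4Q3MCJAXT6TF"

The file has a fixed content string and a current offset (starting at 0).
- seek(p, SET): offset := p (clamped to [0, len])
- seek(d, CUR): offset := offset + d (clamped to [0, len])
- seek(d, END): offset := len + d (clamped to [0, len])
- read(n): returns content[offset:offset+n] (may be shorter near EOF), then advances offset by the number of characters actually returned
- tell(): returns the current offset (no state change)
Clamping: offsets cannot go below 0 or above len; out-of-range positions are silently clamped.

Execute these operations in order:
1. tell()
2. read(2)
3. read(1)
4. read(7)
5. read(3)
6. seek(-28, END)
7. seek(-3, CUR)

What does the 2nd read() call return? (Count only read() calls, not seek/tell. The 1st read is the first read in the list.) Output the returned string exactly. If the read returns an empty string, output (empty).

After 1 (tell()): offset=0
After 2 (read(2)): returned 'UE', offset=2
After 3 (read(1)): returned '0', offset=3
After 4 (read(7)): returned 'NFX2PFA', offset=10
After 5 (read(3)): returned 'Q7V', offset=13
After 6 (seek(-28, END)): offset=1
After 7 (seek(-3, CUR)): offset=0

Answer: 0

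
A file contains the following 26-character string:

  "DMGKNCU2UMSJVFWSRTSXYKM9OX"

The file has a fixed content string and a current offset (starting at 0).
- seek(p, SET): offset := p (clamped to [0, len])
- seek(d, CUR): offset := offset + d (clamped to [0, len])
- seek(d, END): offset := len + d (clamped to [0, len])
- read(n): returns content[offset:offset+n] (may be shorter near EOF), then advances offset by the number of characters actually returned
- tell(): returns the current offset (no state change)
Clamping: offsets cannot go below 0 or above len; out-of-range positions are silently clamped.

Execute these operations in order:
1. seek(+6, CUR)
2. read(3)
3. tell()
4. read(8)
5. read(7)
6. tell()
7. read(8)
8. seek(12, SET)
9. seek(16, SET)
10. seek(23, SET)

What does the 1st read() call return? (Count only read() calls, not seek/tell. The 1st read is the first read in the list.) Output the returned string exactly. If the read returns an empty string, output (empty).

Answer: U2U

Derivation:
After 1 (seek(+6, CUR)): offset=6
After 2 (read(3)): returned 'U2U', offset=9
After 3 (tell()): offset=9
After 4 (read(8)): returned 'MSJVFWSR', offset=17
After 5 (read(7)): returned 'TSXYKM9', offset=24
After 6 (tell()): offset=24
After 7 (read(8)): returned 'OX', offset=26
After 8 (seek(12, SET)): offset=12
After 9 (seek(16, SET)): offset=16
After 10 (seek(23, SET)): offset=23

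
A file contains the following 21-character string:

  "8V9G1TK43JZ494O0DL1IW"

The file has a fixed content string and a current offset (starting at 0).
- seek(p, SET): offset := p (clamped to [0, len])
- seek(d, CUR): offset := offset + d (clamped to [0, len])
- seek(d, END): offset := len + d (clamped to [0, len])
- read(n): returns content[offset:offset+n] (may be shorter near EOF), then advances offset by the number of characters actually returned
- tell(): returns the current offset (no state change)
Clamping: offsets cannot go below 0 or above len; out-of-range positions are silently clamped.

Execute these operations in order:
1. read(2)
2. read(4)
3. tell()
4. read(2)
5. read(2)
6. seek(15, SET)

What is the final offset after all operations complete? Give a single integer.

After 1 (read(2)): returned '8V', offset=2
After 2 (read(4)): returned '9G1T', offset=6
After 3 (tell()): offset=6
After 4 (read(2)): returned 'K4', offset=8
After 5 (read(2)): returned '3J', offset=10
After 6 (seek(15, SET)): offset=15

Answer: 15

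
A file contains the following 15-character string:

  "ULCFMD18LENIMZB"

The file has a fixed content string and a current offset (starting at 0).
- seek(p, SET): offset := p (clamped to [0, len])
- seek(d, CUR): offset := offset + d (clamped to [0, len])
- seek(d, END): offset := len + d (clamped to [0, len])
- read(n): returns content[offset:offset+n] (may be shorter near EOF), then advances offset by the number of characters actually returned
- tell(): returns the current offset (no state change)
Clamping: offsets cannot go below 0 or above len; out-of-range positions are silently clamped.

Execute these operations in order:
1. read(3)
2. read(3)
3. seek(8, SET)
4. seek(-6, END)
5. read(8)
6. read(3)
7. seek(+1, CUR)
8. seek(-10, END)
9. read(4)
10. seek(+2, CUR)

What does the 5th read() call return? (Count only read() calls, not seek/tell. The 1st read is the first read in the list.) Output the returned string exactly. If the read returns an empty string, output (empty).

After 1 (read(3)): returned 'ULC', offset=3
After 2 (read(3)): returned 'FMD', offset=6
After 3 (seek(8, SET)): offset=8
After 4 (seek(-6, END)): offset=9
After 5 (read(8)): returned 'ENIMZB', offset=15
After 6 (read(3)): returned '', offset=15
After 7 (seek(+1, CUR)): offset=15
After 8 (seek(-10, END)): offset=5
After 9 (read(4)): returned 'D18L', offset=9
After 10 (seek(+2, CUR)): offset=11

Answer: D18L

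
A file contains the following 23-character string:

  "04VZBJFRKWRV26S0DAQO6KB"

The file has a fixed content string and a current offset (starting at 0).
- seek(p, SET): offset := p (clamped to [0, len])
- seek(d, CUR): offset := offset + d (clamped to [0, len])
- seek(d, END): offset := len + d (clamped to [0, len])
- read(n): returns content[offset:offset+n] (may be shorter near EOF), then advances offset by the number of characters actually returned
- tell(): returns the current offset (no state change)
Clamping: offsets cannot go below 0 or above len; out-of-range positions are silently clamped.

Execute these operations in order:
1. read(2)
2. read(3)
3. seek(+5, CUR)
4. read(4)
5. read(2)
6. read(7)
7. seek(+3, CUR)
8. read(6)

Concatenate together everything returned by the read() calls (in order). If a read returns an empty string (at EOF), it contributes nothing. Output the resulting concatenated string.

Answer: 04VZBRV26S0DAQO6KB

Derivation:
After 1 (read(2)): returned '04', offset=2
After 2 (read(3)): returned 'VZB', offset=5
After 3 (seek(+5, CUR)): offset=10
After 4 (read(4)): returned 'RV26', offset=14
After 5 (read(2)): returned 'S0', offset=16
After 6 (read(7)): returned 'DAQO6KB', offset=23
After 7 (seek(+3, CUR)): offset=23
After 8 (read(6)): returned '', offset=23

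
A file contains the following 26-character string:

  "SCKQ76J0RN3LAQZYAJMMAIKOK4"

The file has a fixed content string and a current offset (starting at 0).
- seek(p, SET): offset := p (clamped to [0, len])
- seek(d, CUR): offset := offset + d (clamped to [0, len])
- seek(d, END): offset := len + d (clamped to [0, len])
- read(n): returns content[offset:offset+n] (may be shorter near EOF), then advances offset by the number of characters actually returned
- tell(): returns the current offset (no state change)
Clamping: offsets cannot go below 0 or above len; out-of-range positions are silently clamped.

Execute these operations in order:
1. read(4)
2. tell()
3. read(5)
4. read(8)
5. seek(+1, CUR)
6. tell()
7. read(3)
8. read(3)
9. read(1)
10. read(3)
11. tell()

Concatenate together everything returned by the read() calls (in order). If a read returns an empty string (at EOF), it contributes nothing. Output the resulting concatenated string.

Answer: SCKQ76J0RN3LAQZYAMMAIKOK4

Derivation:
After 1 (read(4)): returned 'SCKQ', offset=4
After 2 (tell()): offset=4
After 3 (read(5)): returned '76J0R', offset=9
After 4 (read(8)): returned 'N3LAQZYA', offset=17
After 5 (seek(+1, CUR)): offset=18
After 6 (tell()): offset=18
After 7 (read(3)): returned 'MMA', offset=21
After 8 (read(3)): returned 'IKO', offset=24
After 9 (read(1)): returned 'K', offset=25
After 10 (read(3)): returned '4', offset=26
After 11 (tell()): offset=26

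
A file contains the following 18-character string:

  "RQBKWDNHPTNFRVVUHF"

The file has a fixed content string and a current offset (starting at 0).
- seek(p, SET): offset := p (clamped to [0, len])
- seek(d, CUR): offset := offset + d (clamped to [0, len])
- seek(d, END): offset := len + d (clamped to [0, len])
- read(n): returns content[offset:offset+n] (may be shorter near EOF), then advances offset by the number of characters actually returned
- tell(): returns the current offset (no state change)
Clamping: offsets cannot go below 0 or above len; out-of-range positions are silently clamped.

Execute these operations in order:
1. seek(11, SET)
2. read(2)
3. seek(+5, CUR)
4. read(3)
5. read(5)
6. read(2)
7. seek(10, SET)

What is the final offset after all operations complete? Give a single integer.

After 1 (seek(11, SET)): offset=11
After 2 (read(2)): returned 'FR', offset=13
After 3 (seek(+5, CUR)): offset=18
After 4 (read(3)): returned '', offset=18
After 5 (read(5)): returned '', offset=18
After 6 (read(2)): returned '', offset=18
After 7 (seek(10, SET)): offset=10

Answer: 10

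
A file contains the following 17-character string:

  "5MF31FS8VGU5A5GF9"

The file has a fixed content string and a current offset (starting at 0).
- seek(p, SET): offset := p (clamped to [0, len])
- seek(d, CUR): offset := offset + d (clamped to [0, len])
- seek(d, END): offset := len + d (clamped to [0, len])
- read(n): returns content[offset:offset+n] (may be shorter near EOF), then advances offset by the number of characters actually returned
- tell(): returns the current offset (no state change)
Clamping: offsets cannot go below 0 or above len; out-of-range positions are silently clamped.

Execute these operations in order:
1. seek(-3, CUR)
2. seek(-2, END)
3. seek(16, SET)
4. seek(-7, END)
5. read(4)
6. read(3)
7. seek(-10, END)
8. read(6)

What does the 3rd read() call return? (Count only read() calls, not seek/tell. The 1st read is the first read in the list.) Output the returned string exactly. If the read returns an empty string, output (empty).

After 1 (seek(-3, CUR)): offset=0
After 2 (seek(-2, END)): offset=15
After 3 (seek(16, SET)): offset=16
After 4 (seek(-7, END)): offset=10
After 5 (read(4)): returned 'U5A5', offset=14
After 6 (read(3)): returned 'GF9', offset=17
After 7 (seek(-10, END)): offset=7
After 8 (read(6)): returned '8VGU5A', offset=13

Answer: 8VGU5A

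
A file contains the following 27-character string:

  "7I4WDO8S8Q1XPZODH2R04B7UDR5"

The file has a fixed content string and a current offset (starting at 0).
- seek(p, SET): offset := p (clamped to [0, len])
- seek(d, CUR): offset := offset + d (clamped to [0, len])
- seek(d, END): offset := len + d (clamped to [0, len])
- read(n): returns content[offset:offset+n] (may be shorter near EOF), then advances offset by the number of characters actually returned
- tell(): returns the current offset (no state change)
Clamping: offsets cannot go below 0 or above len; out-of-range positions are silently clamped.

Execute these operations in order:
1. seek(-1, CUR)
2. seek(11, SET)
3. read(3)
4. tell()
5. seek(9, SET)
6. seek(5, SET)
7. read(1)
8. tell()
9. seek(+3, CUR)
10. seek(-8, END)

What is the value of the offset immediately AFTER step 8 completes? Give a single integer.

After 1 (seek(-1, CUR)): offset=0
After 2 (seek(11, SET)): offset=11
After 3 (read(3)): returned 'XPZ', offset=14
After 4 (tell()): offset=14
After 5 (seek(9, SET)): offset=9
After 6 (seek(5, SET)): offset=5
After 7 (read(1)): returned 'O', offset=6
After 8 (tell()): offset=6

Answer: 6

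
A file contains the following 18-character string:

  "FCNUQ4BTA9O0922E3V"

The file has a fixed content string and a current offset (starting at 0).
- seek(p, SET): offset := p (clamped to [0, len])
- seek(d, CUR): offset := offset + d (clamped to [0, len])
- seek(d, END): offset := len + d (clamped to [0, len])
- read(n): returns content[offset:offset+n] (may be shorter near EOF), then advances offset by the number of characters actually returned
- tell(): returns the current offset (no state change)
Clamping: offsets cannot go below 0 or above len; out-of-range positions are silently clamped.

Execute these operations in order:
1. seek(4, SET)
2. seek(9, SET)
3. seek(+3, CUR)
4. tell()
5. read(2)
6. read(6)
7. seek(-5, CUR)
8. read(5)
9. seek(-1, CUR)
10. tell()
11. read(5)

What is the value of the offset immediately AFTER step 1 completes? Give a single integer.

Answer: 4

Derivation:
After 1 (seek(4, SET)): offset=4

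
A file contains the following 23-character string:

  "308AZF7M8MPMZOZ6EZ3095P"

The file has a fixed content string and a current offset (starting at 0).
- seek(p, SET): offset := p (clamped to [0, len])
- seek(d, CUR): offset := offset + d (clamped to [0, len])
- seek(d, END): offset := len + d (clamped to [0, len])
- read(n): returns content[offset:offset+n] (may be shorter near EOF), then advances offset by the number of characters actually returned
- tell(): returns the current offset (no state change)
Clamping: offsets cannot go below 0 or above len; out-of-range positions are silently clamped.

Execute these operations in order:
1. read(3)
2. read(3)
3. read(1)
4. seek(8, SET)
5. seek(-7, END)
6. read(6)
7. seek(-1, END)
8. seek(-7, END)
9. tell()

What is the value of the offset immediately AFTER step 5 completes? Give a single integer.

Answer: 16

Derivation:
After 1 (read(3)): returned '308', offset=3
After 2 (read(3)): returned 'AZF', offset=6
After 3 (read(1)): returned '7', offset=7
After 4 (seek(8, SET)): offset=8
After 5 (seek(-7, END)): offset=16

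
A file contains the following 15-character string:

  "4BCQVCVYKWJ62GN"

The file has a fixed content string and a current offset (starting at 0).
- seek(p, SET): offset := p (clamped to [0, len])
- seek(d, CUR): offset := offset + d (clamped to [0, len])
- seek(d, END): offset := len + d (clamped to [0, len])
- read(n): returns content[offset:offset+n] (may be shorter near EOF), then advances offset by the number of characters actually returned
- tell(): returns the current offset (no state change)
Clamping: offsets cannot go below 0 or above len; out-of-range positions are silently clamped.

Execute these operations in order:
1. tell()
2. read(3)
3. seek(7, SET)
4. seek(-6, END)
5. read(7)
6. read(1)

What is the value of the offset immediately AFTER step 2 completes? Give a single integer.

Answer: 3

Derivation:
After 1 (tell()): offset=0
After 2 (read(3)): returned '4BC', offset=3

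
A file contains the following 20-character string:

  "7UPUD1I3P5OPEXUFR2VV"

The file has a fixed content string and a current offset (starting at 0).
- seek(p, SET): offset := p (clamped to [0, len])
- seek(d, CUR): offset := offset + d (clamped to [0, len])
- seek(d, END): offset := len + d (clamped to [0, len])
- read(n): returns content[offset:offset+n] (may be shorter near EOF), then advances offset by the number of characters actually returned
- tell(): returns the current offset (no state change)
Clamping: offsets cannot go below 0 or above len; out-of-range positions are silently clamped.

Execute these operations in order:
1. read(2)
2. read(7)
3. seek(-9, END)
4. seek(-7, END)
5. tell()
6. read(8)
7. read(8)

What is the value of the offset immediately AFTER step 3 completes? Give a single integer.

Answer: 11

Derivation:
After 1 (read(2)): returned '7U', offset=2
After 2 (read(7)): returned 'PUD1I3P', offset=9
After 3 (seek(-9, END)): offset=11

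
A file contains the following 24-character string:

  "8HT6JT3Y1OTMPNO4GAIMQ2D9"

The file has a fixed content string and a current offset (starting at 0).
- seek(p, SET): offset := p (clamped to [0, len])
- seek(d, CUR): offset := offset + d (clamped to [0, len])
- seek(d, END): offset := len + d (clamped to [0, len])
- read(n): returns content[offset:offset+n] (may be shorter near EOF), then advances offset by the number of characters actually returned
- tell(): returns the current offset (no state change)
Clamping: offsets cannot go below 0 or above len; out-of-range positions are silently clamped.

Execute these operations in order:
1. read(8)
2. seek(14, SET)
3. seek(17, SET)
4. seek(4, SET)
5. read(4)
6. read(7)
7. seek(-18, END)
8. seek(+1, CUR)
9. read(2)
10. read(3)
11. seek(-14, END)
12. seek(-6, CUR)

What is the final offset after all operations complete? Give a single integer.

Answer: 4

Derivation:
After 1 (read(8)): returned '8HT6JT3Y', offset=8
After 2 (seek(14, SET)): offset=14
After 3 (seek(17, SET)): offset=17
After 4 (seek(4, SET)): offset=4
After 5 (read(4)): returned 'JT3Y', offset=8
After 6 (read(7)): returned '1OTMPNO', offset=15
After 7 (seek(-18, END)): offset=6
After 8 (seek(+1, CUR)): offset=7
After 9 (read(2)): returned 'Y1', offset=9
After 10 (read(3)): returned 'OTM', offset=12
After 11 (seek(-14, END)): offset=10
After 12 (seek(-6, CUR)): offset=4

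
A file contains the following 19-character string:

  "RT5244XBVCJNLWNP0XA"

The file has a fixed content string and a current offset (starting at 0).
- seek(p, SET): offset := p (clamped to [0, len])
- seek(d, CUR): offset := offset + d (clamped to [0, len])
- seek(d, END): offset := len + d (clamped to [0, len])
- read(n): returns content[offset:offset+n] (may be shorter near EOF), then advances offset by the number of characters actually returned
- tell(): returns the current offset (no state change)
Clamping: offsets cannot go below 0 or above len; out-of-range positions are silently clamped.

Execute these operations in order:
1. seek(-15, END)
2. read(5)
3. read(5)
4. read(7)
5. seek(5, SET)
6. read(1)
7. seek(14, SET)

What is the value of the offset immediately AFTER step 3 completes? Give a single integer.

Answer: 14

Derivation:
After 1 (seek(-15, END)): offset=4
After 2 (read(5)): returned '44XBV', offset=9
After 3 (read(5)): returned 'CJNLW', offset=14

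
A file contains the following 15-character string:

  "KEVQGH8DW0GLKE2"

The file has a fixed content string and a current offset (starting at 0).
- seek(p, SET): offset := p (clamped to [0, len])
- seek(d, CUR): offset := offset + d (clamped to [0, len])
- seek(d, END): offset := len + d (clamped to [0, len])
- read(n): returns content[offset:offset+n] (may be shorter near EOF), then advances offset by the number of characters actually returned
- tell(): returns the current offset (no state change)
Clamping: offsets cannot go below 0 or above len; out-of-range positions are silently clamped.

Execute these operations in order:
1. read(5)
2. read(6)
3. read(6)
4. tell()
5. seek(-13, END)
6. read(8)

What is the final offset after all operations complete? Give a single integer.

Answer: 10

Derivation:
After 1 (read(5)): returned 'KEVQG', offset=5
After 2 (read(6)): returned 'H8DW0G', offset=11
After 3 (read(6)): returned 'LKE2', offset=15
After 4 (tell()): offset=15
After 5 (seek(-13, END)): offset=2
After 6 (read(8)): returned 'VQGH8DW0', offset=10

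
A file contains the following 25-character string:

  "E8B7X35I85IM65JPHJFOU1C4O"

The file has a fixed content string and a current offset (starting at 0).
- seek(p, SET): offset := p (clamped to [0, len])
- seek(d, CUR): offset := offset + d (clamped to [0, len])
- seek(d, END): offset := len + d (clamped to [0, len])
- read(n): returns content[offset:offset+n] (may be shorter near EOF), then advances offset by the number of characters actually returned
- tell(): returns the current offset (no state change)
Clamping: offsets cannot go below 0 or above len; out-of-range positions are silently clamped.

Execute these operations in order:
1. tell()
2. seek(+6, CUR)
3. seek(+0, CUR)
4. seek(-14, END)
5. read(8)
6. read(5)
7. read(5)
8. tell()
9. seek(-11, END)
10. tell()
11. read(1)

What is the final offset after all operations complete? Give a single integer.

After 1 (tell()): offset=0
After 2 (seek(+6, CUR)): offset=6
After 3 (seek(+0, CUR)): offset=6
After 4 (seek(-14, END)): offset=11
After 5 (read(8)): returned 'M65JPHJF', offset=19
After 6 (read(5)): returned 'OU1C4', offset=24
After 7 (read(5)): returned 'O', offset=25
After 8 (tell()): offset=25
After 9 (seek(-11, END)): offset=14
After 10 (tell()): offset=14
After 11 (read(1)): returned 'J', offset=15

Answer: 15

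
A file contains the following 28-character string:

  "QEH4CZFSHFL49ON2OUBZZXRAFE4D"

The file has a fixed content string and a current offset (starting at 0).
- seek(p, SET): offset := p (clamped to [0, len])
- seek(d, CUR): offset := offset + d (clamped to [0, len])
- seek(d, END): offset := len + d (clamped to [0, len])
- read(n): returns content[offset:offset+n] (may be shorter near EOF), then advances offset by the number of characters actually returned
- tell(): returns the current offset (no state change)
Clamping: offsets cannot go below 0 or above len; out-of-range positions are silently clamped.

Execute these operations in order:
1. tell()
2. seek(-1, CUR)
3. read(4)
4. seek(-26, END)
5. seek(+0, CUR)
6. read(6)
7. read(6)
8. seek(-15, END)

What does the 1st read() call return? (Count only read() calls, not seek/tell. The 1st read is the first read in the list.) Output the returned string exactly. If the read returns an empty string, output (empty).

Answer: QEH4

Derivation:
After 1 (tell()): offset=0
After 2 (seek(-1, CUR)): offset=0
After 3 (read(4)): returned 'QEH4', offset=4
After 4 (seek(-26, END)): offset=2
After 5 (seek(+0, CUR)): offset=2
After 6 (read(6)): returned 'H4CZFS', offset=8
After 7 (read(6)): returned 'HFL49O', offset=14
After 8 (seek(-15, END)): offset=13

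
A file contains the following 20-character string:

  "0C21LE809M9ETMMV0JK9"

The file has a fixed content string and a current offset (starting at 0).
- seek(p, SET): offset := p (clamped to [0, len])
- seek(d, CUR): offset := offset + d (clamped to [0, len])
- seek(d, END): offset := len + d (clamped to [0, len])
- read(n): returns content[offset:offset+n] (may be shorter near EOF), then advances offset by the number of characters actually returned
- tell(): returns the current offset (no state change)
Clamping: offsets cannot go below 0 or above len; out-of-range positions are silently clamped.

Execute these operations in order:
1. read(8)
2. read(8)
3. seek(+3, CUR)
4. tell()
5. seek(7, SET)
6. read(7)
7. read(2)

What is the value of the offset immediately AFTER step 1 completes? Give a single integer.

After 1 (read(8)): returned '0C21LE80', offset=8

Answer: 8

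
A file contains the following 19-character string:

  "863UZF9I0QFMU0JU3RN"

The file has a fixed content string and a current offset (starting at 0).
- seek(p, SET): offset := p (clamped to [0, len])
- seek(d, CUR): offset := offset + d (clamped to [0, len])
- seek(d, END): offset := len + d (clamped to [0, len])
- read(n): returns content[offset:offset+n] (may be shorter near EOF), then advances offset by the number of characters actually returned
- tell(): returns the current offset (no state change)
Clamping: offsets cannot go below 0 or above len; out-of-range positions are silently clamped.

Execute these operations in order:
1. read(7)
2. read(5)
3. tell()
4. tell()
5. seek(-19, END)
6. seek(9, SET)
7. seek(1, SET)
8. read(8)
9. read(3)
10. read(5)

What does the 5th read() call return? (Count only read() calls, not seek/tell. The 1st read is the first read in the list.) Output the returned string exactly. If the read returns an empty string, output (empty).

After 1 (read(7)): returned '863UZF9', offset=7
After 2 (read(5)): returned 'I0QFM', offset=12
After 3 (tell()): offset=12
After 4 (tell()): offset=12
After 5 (seek(-19, END)): offset=0
After 6 (seek(9, SET)): offset=9
After 7 (seek(1, SET)): offset=1
After 8 (read(8)): returned '63UZF9I0', offset=9
After 9 (read(3)): returned 'QFM', offset=12
After 10 (read(5)): returned 'U0JU3', offset=17

Answer: U0JU3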